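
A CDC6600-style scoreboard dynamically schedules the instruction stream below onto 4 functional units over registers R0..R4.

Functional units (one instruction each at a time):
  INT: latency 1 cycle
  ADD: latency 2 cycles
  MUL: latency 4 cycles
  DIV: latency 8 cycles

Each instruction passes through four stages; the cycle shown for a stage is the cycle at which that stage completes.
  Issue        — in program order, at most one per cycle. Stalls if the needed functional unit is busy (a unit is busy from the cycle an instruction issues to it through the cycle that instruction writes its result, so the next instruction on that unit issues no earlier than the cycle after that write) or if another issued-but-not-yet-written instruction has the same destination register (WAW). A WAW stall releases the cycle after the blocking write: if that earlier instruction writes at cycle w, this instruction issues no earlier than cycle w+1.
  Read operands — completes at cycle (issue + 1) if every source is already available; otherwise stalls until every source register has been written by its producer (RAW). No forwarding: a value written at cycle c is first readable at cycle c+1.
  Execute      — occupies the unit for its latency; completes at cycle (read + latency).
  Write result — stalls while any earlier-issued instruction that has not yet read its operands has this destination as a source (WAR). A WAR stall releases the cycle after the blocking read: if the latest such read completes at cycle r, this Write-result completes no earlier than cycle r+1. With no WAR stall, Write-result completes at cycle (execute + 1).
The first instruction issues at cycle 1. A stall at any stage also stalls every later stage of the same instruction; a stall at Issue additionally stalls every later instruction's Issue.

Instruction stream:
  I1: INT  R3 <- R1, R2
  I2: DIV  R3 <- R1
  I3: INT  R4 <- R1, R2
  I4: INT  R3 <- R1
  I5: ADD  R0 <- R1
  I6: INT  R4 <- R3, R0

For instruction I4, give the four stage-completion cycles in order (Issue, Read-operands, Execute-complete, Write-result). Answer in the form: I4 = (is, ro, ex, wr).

I4 = (16, 17, 18, 19)

[1] I1 issues→INT
[2] I1 reads
[3] I1 exec-done
[4] I1 writes R3
[5] I2 issues→DIV
[6] I2 reads | I3 issues→INT
[7] I3 reads
[8] I3 exec-done
[9] I3 writes R4
[14] I2 exec-done
[15] I2 writes R3
[16] I4 issues→INT
[17] I4 reads | I5 issues→ADD
[18] I4 exec-done | I5 reads
[19] I4 writes R3
[20] I5 exec-done | I6 issues→INT
[21] I5 writes R0
[22] I6 reads
[23] I6 exec-done
[24] I6 writes R4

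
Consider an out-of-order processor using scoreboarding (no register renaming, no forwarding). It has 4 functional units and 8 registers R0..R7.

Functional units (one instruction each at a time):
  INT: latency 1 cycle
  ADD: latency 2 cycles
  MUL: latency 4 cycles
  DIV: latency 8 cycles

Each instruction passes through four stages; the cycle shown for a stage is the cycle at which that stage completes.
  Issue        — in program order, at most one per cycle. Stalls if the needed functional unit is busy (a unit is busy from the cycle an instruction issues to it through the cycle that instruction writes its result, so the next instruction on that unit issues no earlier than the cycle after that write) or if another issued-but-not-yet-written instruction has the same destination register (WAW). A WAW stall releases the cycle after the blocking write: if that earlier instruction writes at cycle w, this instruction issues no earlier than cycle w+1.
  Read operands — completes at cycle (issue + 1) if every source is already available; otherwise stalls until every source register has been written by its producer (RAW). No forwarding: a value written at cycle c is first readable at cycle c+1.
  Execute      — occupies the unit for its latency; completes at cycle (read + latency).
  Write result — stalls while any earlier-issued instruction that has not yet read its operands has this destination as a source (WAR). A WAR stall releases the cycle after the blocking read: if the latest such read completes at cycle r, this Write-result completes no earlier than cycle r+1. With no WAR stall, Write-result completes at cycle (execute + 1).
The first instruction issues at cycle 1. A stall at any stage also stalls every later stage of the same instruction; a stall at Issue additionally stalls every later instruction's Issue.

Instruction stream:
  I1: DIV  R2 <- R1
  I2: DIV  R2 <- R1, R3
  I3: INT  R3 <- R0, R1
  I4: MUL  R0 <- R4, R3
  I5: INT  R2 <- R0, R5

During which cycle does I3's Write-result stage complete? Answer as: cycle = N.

cycle = 16

c1: I1 issues→DIV
c2: I1 reads
c10: I1 exec-done
c11: I1 writes R2
c12: I2 issues→DIV
c13: I2 reads; I3 issues→INT
c14: I3 reads; I4 issues→MUL
c15: I3 exec-done
c16: I3 writes R3
c17: I4 reads
c21: I2 exec-done; I4 exec-done
c22: I2 writes R2; I4 writes R0
c23: I5 issues→INT
c24: I5 reads
c25: I5 exec-done
c26: I5 writes R2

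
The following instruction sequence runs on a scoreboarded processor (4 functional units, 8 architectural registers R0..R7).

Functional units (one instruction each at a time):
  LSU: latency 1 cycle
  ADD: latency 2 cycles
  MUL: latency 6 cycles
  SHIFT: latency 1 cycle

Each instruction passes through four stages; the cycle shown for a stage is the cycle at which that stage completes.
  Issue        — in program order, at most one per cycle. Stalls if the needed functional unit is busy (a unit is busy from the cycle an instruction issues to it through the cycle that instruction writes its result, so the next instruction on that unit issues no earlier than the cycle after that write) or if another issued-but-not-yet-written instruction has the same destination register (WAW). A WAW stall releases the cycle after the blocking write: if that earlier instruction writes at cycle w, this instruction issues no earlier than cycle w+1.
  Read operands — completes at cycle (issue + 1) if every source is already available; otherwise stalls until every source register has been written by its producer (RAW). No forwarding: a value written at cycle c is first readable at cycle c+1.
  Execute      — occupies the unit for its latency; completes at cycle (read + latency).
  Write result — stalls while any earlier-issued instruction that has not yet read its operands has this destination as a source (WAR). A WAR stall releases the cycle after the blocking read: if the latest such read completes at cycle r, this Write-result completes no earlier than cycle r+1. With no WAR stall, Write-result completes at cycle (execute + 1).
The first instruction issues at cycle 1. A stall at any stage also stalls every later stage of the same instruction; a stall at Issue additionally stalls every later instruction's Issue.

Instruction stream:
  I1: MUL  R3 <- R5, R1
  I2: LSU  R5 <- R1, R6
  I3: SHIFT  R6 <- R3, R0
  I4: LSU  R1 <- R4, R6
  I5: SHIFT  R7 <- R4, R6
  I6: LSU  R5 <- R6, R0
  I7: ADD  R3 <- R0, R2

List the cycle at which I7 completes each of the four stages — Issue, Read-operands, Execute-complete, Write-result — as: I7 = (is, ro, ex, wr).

I7 = (17, 18, 20, 21)

I1  is:1  ro:2  ex:8  wr:9
I2  is:2  ro:3  ex:4  wr:5
I3  is:3  ro:10  ex:11  wr:12  — RAW R3: wait I1 write@9
I4  is:6  ro:13  ex:14  wr:15  — struct: LSU busy until I2 writes@5, RAW R6: wait I3 write@12
I5  is:13  ro:14  ex:15  wr:16  — struct: SHIFT busy until I3 writes@12
I6  is:16  ro:17  ex:18  wr:19  — struct: LSU busy until I4 writes@15
I7  is:17  ro:18  ex:20  wr:21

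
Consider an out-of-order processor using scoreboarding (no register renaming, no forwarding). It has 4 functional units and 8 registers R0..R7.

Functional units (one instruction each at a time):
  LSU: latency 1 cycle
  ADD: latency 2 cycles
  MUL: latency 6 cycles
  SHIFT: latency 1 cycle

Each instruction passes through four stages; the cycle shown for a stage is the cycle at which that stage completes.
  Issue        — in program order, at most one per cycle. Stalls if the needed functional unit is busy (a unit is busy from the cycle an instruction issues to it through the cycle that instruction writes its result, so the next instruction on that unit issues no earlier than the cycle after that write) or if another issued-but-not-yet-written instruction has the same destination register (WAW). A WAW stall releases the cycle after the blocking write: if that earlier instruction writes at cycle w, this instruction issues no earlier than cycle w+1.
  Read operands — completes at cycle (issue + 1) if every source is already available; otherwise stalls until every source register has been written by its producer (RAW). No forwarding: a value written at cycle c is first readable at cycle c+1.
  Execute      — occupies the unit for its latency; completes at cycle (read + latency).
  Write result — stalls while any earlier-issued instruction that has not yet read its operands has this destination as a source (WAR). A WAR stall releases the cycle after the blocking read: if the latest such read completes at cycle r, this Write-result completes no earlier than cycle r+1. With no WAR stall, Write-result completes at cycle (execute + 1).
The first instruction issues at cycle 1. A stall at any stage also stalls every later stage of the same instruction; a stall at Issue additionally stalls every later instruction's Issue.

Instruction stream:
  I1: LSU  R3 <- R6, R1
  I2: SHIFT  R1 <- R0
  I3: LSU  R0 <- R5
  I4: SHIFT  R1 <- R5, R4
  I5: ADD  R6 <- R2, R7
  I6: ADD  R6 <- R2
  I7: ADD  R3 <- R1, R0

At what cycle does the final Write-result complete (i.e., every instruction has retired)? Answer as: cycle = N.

I1 -> (1, 2, 3, 4)
I2 -> (2, 3, 4, 5)
I3 -> (5, 6, 7, 8)  // struct: LSU busy until I1 writes@4
I4 -> (6, 7, 8, 9)
I5 -> (7, 8, 10, 11)
I6 -> (12, 13, 15, 16)  // struct: ADD busy until I5 writes@11
I7 -> (17, 18, 20, 21)  // struct: ADD busy until I6 writes@16

cycle = 21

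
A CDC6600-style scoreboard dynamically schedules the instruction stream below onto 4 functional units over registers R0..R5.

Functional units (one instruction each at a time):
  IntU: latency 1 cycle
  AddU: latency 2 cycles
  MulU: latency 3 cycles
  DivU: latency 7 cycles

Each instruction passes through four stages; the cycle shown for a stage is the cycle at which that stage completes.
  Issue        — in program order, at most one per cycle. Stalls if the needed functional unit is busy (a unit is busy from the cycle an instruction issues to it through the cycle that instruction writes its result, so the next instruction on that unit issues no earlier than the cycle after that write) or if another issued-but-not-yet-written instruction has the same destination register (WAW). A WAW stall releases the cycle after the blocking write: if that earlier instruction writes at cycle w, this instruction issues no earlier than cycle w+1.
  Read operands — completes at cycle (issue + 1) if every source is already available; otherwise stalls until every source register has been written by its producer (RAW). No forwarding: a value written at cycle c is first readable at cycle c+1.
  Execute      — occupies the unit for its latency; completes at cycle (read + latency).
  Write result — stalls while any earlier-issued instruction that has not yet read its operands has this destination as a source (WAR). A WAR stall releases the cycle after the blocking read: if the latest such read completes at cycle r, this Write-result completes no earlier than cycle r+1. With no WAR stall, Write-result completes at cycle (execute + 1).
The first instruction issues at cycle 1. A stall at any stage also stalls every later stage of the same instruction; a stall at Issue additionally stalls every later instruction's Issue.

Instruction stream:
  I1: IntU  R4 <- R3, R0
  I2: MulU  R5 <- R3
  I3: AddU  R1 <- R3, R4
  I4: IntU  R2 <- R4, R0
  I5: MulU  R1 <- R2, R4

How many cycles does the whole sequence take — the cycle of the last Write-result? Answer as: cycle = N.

cycle = 14

I1: IS=1 RO=2 EX=3 WR=4
I2: IS=2 RO=3 EX=6 WR=7
I3: IS=3 RO=5 EX=7 WR=8  [RAW R4: wait I1 write@4]
I4: IS=5 RO=6 EX=7 WR=8  [struct: IntU busy until I1 writes@4]
I5: IS=9 RO=10 EX=13 WR=14  [WAW R1: wait I3 write@8]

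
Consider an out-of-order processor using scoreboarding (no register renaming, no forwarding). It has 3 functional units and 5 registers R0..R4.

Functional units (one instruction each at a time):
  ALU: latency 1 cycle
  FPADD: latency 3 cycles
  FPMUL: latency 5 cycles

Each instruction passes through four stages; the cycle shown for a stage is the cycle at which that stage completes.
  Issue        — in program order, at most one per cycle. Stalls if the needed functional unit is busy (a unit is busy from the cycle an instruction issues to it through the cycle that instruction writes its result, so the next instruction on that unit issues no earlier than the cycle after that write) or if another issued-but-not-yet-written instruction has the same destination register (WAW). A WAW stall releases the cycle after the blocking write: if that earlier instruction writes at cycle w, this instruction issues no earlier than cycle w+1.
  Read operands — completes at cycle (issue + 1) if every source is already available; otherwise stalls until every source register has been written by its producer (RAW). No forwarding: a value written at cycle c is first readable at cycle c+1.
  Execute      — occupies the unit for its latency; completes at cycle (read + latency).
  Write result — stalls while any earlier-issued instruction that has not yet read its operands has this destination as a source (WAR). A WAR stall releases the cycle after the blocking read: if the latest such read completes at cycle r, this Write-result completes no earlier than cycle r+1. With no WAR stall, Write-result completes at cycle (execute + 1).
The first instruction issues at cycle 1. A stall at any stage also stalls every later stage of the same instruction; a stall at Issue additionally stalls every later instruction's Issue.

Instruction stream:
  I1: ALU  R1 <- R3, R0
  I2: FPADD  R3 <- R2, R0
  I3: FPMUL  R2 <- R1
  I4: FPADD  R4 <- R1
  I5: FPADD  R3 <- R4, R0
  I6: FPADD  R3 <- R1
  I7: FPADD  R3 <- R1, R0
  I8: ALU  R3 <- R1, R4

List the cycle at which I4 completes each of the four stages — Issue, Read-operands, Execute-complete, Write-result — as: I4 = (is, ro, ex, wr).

I4 = (8, 9, 12, 13)

1) issue 1, read 2, done 3, write 4
2) issue 2, read 3, done 6, write 7
3) issue 3, read 5, done 10, write 11  <RAW R1: wait I1 write@4>
4) issue 8, read 9, done 12, write 13  <struct: FPADD busy until I2 writes@7>
5) issue 14, read 15, done 18, write 19  <struct: FPADD busy until I4 writes@13>
6) issue 20, read 21, done 24, write 25  <struct: FPADD busy until I5 writes@19>
7) issue 26, read 27, done 30, write 31  <struct: FPADD busy until I6 writes@25>
8) issue 32, read 33, done 34, write 35  <WAW R3: wait I7 write@31>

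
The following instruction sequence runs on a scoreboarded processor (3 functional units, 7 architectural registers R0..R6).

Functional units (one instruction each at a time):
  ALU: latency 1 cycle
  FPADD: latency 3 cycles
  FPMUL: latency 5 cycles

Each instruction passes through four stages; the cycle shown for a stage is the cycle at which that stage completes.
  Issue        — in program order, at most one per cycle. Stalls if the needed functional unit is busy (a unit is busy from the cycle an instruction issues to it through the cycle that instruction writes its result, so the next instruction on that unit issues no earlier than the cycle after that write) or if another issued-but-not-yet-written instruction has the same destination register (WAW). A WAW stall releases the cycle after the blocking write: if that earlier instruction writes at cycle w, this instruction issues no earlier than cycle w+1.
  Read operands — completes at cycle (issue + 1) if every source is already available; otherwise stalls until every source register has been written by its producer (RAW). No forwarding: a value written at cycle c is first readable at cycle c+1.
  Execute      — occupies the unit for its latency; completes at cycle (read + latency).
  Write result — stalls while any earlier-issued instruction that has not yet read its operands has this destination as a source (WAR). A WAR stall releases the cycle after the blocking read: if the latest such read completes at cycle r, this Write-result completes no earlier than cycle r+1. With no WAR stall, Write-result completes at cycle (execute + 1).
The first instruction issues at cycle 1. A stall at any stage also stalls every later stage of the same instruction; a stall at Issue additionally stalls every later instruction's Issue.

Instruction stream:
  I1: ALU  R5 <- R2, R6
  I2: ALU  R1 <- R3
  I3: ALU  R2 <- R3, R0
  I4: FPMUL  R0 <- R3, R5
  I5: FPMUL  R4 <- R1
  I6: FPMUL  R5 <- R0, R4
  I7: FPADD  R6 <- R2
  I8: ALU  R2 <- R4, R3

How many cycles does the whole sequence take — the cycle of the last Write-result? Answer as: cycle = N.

I1  is:1  ro:2  ex:3  wr:4
I2  is:5  ro:6  ex:7  wr:8  — struct: ALU busy until I1 writes@4
I3  is:9  ro:10  ex:11  wr:12  — struct: ALU busy until I2 writes@8
I4  is:10  ro:11  ex:16  wr:17
I5  is:18  ro:19  ex:24  wr:25  — struct: FPMUL busy until I4 writes@17
I6  is:26  ro:27  ex:32  wr:33  — struct: FPMUL busy until I5 writes@25
I7  is:27  ro:28  ex:31  wr:32
I8  is:28  ro:29  ex:30  wr:31

cycle = 33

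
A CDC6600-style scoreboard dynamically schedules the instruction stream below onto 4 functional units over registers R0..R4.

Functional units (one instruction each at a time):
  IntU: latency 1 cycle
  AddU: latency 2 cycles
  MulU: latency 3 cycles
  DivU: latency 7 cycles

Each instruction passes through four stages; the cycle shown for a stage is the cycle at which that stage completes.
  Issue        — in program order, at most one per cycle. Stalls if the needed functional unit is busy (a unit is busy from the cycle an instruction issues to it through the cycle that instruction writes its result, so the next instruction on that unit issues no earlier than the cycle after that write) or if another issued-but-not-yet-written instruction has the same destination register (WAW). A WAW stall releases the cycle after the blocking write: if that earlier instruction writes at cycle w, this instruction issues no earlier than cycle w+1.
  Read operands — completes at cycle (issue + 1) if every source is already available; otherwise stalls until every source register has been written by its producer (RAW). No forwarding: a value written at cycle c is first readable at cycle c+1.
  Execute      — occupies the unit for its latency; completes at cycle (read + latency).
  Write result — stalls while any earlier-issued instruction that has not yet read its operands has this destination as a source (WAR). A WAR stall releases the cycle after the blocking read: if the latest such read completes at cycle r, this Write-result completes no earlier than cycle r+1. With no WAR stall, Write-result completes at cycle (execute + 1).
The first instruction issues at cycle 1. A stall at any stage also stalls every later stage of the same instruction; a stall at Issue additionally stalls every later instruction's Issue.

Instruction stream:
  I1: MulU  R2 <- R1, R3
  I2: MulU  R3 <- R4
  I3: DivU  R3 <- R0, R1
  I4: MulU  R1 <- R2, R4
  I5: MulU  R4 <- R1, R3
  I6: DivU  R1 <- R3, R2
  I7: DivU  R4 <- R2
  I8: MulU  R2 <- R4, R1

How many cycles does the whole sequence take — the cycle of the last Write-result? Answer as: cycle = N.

t=1  I1 dispatched to MulU
t=2  I1 operands ready
t=5  I1 complete
t=6  R2←I1
t=7  I2 dispatched to MulU
t=8  I2 operands ready
t=11  I2 complete
t=12  R3←I2
t=13  I3 dispatched to DivU
t=14  I3 operands ready, I4 dispatched to MulU
t=15  I4 operands ready
t=18  I4 complete
t=19  R1←I4
t=20  I5 dispatched to MulU
t=21  I3 complete
t=22  R3←I3
t=23  I5 operands ready, I6 dispatched to DivU
t=24  I6 operands ready
t=26  I5 complete
t=27  R4←I5
t=31  I6 complete
t=32  R1←I6
t=33  I7 dispatched to DivU
t=34  I7 operands ready, I8 dispatched to MulU
t=41  I7 complete
t=42  R4←I7
t=43  I8 operands ready
t=46  I8 complete
t=47  R2←I8

cycle = 47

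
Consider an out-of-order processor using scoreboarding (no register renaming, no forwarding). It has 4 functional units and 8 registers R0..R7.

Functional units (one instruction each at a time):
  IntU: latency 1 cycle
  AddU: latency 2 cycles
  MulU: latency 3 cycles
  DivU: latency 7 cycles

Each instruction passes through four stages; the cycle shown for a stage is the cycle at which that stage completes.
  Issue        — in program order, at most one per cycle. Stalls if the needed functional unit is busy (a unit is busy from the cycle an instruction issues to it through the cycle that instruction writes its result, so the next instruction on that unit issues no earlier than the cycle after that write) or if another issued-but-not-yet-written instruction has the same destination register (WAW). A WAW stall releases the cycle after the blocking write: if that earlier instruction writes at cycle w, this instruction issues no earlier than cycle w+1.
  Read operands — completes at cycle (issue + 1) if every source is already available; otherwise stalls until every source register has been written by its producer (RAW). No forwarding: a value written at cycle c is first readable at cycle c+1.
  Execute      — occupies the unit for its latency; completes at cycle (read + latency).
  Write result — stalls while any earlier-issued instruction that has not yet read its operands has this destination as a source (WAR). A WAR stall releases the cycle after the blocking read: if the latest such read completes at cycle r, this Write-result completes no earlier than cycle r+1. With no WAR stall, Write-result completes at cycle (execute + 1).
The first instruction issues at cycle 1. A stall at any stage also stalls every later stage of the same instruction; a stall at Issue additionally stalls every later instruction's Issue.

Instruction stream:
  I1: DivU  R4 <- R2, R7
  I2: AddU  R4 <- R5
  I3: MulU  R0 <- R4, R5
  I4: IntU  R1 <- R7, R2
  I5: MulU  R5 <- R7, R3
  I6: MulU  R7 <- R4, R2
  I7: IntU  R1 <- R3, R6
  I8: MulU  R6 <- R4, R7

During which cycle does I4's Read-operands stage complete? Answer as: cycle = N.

cycle = 14

c1: I1 issues→DivU
c2: I1 reads
c9: I1 exec-done
c10: I1 writes R4
c11: I2 issues→AddU
c12: I2 reads · I3 issues→MulU
c13: I4 issues→IntU
c14: I2 exec-done · I4 reads
c15: I2 writes R4 · I4 exec-done
c16: I3 reads · I4 writes R1
c19: I3 exec-done
c20: I3 writes R0
c21: I5 issues→MulU
c22: I5 reads
c25: I5 exec-done
c26: I5 writes R5
c27: I6 issues→MulU
c28: I6 reads · I7 issues→IntU
c29: I7 reads
c30: I7 exec-done
c31: I6 exec-done · I7 writes R1
c32: I6 writes R7
c33: I8 issues→MulU
c34: I8 reads
c37: I8 exec-done
c38: I8 writes R6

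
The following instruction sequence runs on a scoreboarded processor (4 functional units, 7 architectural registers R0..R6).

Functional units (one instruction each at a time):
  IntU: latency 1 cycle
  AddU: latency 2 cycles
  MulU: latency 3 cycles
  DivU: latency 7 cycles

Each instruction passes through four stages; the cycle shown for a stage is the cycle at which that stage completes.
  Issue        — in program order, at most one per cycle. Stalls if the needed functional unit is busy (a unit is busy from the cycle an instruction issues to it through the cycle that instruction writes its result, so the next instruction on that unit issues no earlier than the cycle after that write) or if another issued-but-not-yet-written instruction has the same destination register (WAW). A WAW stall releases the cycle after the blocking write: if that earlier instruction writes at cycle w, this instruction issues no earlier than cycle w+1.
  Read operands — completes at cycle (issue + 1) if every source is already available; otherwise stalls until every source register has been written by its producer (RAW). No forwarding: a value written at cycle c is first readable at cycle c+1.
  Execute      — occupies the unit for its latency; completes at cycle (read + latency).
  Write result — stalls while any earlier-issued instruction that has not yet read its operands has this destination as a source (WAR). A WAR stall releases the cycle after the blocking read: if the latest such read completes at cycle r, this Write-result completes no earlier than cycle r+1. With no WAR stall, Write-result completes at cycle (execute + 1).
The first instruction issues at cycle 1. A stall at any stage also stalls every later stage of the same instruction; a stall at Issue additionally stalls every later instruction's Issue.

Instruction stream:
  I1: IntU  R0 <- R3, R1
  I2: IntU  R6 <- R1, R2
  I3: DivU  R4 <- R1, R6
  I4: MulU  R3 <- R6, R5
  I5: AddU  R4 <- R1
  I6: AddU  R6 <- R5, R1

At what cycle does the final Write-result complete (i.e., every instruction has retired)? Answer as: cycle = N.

cycle 1: I1 issues→IntU
cycle 2: I1 reads
cycle 3: I1 exec-done
cycle 4: I1 writes R0
cycle 5: I2 issues→IntU
cycle 6: I2 reads, I3 issues→DivU
cycle 7: I2 exec-done, I4 issues→MulU
cycle 8: I2 writes R6
cycle 9: I3 reads, I4 reads
cycle 12: I4 exec-done
cycle 13: I4 writes R3
cycle 16: I3 exec-done
cycle 17: I3 writes R4
cycle 18: I5 issues→AddU
cycle 19: I5 reads
cycle 21: I5 exec-done
cycle 22: I5 writes R4
cycle 23: I6 issues→AddU
cycle 24: I6 reads
cycle 26: I6 exec-done
cycle 27: I6 writes R6

cycle = 27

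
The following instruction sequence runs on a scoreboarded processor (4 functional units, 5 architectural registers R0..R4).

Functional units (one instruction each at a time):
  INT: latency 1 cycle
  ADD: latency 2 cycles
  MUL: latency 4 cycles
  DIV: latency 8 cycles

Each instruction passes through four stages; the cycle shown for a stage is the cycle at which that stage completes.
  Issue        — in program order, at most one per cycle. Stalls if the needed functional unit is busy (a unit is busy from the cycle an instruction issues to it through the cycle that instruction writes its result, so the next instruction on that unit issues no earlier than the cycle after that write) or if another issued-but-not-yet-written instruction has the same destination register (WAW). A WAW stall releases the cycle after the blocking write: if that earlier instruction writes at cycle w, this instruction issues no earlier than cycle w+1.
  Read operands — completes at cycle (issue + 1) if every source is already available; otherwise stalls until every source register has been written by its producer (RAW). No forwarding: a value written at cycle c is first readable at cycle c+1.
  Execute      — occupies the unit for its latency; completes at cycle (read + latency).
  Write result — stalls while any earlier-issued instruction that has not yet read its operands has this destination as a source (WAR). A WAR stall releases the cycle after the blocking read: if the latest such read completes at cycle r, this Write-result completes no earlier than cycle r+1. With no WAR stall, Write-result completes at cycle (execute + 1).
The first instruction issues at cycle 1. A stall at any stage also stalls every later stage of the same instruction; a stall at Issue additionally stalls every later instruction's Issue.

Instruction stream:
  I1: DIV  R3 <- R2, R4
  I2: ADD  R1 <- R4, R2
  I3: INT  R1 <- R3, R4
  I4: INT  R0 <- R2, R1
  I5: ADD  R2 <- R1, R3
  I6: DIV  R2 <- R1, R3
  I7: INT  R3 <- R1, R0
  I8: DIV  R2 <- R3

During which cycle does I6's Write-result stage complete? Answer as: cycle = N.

cycle = 31

I1: IS=1 RO=2 EX=10 WR=11
I2: IS=2 RO=3 EX=5 WR=6
I3: IS=7 RO=12 EX=13 WR=14  [WAW R1: wait I2 write@6; RAW R3: wait I1 write@11]
I4: IS=15 RO=16 EX=17 WR=18  [struct: INT busy until I3 writes@14]
I5: IS=16 RO=17 EX=19 WR=20
I6: IS=21 RO=22 EX=30 WR=31  [WAW R2: wait I5 write@20]
I7: IS=22 RO=23 EX=24 WR=25
I8: IS=32 RO=33 EX=41 WR=42  [struct: DIV busy until I6 writes@31]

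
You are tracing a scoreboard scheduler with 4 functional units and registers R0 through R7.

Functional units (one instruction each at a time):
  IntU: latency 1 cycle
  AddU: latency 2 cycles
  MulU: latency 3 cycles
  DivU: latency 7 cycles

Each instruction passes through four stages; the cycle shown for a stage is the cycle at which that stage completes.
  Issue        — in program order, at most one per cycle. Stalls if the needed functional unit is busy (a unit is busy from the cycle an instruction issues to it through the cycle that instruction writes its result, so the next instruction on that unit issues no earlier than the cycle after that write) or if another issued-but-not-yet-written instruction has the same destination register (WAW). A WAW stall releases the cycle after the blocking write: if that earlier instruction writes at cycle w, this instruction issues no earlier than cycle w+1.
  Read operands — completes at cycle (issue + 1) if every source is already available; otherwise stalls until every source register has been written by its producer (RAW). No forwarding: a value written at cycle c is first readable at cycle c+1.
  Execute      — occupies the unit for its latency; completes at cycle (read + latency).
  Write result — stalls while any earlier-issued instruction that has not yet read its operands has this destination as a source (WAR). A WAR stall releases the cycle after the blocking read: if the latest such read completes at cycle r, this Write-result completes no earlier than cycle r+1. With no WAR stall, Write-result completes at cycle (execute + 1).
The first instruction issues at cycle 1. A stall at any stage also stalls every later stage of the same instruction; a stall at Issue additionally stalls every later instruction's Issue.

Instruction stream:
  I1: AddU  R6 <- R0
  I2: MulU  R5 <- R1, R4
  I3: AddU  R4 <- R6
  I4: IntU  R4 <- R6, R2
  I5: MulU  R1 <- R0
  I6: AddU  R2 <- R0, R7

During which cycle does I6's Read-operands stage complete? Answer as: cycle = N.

cycle = 14

t=1  I1→AddU
t=2  I1 RO · I2→MulU
t=3  I2 RO
t=4  I1 EX
t=5  I1 WR R6
t=6  I2 EX · I3→AddU
t=7  I2 WR R5 · I3 RO
t=9  I3 EX
t=10  I3 WR R4
t=11  I4→IntU
t=12  I4 RO · I5→MulU
t=13  I4 EX · I5 RO · I6→AddU
t=14  I4 WR R4 · I6 RO
t=16  I5 EX · I6 EX
t=17  I5 WR R1 · I6 WR R2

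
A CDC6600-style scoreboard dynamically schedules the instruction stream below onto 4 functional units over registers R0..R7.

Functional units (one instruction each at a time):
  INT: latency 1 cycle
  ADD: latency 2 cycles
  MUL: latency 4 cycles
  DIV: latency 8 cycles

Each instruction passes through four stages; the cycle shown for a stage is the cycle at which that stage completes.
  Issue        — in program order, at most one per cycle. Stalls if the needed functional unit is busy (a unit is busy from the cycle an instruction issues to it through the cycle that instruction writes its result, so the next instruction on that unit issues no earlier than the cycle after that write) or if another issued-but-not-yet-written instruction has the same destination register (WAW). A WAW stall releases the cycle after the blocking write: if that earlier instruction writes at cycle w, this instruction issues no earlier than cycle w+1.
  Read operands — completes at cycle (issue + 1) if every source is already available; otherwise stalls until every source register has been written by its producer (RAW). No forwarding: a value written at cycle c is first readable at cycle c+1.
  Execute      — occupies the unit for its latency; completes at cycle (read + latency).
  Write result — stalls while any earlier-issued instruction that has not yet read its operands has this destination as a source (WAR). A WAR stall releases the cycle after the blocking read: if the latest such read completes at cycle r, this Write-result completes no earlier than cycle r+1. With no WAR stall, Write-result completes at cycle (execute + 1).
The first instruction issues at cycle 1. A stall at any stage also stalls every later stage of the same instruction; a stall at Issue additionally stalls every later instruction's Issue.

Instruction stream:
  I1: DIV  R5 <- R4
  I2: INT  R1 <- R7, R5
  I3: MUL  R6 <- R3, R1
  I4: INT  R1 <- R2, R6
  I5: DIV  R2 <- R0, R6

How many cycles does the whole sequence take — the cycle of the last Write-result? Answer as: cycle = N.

cycle 1: issue I1 (DIV)
cycle 2: I1 read-ops, issue I2 (INT)
cycle 3: issue I3 (MUL)
cycle 10: I1 finished on DIV
cycle 11: I1→R5
cycle 12: I2 read-ops
cycle 13: I2 finished on INT
cycle 14: I2→R1
cycle 15: I3 read-ops, issue I4 (INT)
cycle 16: issue I5 (DIV)
cycle 19: I3 finished on MUL
cycle 20: I3→R6
cycle 21: I4 read-ops, I5 read-ops
cycle 22: I4 finished on INT
cycle 23: I4→R1
cycle 29: I5 finished on DIV
cycle 30: I5→R2

cycle = 30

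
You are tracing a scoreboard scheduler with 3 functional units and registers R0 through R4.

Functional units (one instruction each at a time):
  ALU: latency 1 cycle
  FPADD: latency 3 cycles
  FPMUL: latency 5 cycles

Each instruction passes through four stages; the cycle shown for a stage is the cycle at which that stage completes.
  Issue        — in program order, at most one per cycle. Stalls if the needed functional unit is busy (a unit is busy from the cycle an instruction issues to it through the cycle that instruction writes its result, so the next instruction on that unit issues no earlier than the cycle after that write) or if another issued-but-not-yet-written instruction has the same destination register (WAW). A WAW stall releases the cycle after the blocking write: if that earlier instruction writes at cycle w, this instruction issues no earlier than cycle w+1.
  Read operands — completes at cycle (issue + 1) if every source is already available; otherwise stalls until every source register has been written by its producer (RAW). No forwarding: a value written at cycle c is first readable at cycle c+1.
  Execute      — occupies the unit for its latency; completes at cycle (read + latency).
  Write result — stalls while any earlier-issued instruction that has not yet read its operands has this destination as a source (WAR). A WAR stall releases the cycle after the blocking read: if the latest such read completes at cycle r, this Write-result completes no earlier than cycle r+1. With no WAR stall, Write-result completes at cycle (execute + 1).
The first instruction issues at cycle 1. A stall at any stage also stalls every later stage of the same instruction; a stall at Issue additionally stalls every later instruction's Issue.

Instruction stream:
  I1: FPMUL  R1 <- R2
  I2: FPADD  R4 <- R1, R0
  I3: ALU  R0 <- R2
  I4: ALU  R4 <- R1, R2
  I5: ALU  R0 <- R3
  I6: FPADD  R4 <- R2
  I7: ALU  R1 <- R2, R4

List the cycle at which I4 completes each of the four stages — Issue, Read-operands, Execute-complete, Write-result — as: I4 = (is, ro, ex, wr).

I4 = (14, 15, 16, 17)

1) issue 1, read 2, done 7, write 8
2) issue 2, read 9, done 12, write 13  <RAW R1: wait I1 write@8>
3) issue 3, read 4, done 5, write 10  <WAR R0: wait I2 read@9>
4) issue 14, read 15, done 16, write 17  <WAW R4: wait I2 write@13>
5) issue 18, read 19, done 20, write 21  <struct: ALU busy until I4 writes@17>
6) issue 19, read 20, done 23, write 24
7) issue 22, read 25, done 26, write 27  <struct: ALU busy until I5 writes@21 / RAW R4: wait I6 write@24>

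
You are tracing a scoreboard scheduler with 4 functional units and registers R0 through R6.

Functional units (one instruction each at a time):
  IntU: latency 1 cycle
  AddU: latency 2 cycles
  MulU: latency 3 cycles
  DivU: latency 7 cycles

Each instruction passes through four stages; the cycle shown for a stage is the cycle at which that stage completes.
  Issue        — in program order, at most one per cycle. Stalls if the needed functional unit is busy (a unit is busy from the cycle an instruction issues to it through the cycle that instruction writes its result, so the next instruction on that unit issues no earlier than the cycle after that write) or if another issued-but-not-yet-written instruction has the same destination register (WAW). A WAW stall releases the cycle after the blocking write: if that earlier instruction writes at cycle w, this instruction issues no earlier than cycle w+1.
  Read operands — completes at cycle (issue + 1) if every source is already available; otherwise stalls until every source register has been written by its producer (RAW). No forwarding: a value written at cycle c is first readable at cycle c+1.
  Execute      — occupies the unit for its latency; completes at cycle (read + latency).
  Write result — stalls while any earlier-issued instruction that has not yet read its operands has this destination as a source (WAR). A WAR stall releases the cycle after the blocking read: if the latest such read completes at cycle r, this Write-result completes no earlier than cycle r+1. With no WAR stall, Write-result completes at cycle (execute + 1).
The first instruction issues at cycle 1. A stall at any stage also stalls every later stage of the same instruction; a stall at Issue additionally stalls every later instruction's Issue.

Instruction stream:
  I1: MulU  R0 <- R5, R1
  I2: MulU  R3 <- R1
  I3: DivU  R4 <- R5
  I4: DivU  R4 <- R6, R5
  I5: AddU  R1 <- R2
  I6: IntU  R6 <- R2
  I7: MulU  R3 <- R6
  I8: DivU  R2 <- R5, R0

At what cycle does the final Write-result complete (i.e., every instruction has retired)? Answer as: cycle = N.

t=1  I1→MulU
t=2  I1 RO
t=5  I1 EX
t=6  I1 WR R0
t=7  I2→MulU
t=8  I2 RO | I3→DivU
t=9  I3 RO
t=11  I2 EX
t=12  I2 WR R3
t=16  I3 EX
t=17  I3 WR R4
t=18  I4→DivU
t=19  I4 RO | I5→AddU
t=20  I5 RO | I6→IntU
t=21  I6 RO | I7→MulU
t=22  I5 EX | I6 EX
t=23  I5 WR R1 | I6 WR R6
t=24  I7 RO
t=26  I4 EX
t=27  I4 WR R4 | I7 EX
t=28  I7 WR R3 | I8→DivU
t=29  I8 RO
t=36  I8 EX
t=37  I8 WR R2

cycle = 37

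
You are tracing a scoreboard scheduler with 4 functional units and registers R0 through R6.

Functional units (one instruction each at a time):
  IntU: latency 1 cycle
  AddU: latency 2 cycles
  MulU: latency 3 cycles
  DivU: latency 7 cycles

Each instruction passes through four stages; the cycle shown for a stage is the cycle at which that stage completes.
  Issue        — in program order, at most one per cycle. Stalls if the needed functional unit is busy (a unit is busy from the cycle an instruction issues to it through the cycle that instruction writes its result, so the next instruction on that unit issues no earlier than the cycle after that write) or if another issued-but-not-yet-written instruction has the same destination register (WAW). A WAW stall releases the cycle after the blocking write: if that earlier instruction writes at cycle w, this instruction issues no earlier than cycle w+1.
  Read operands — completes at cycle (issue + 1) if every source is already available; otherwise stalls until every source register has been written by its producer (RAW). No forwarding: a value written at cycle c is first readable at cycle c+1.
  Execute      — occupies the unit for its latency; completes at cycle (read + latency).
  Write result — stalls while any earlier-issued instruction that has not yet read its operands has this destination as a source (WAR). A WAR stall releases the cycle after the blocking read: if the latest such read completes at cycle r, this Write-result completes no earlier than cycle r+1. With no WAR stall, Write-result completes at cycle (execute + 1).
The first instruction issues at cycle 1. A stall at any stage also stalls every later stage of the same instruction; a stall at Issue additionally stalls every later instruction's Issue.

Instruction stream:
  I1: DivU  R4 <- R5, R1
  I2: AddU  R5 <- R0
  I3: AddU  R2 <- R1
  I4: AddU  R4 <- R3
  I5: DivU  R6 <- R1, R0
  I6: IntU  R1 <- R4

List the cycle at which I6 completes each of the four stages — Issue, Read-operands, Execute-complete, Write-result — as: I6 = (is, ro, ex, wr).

I6 = (14, 17, 18, 19)

t=1  I1 dispatched to DivU
t=2  I1 operands ready · I2 dispatched to AddU
t=3  I2 operands ready
t=5  I2 complete
t=6  R5←I2
t=7  I3 dispatched to AddU
t=8  I3 operands ready
t=9  I1 complete
t=10  R4←I1 · I3 complete
t=11  R2←I3
t=12  I4 dispatched to AddU
t=13  I4 operands ready · I5 dispatched to DivU
t=14  I5 operands ready · I6 dispatched to IntU
t=15  I4 complete
t=16  R4←I4
t=17  I6 operands ready
t=18  I6 complete
t=19  R1←I6
t=21  I5 complete
t=22  R6←I5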